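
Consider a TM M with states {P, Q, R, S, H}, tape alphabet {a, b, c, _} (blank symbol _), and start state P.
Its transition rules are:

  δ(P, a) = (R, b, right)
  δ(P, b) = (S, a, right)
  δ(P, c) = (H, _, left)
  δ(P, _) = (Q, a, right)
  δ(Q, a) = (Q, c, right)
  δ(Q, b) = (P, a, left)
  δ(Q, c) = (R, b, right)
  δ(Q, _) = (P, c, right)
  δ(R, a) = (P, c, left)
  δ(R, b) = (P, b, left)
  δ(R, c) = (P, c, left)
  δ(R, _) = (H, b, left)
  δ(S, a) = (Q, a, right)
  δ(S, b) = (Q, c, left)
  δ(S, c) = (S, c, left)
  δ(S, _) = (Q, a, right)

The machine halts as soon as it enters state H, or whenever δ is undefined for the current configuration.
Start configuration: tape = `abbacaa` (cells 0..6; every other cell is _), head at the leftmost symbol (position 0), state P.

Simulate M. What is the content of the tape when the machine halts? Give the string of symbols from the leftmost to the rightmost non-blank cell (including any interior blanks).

P | [a]bbacaa_   read a → write b, move right, go to R
R | b[b]bacaa_   read b → write b, move left, go to P
P | [b]bbacaa_   read b → write a, move right, go to S
S | a[b]bacaa_   read b → write c, move left, go to Q
Q | [a]cbacaa_   read a → write c, move right, go to Q
Q | c[c]bacaa_   read c → write b, move right, go to R
R | cb[b]acaa_   read b → write b, move left, go to P
P | c[b]bacaa_   read b → write a, move right, go to S
S | ca[b]acaa_   read b → write c, move left, go to Q
Q | c[a]cacaa_   read a → write c, move right, go to Q
Q | cc[c]acaa_   read c → write b, move right, go to R
R | ccb[a]caa_   read a → write c, move left, go to P
P | cc[b]ccaa_   read b → write a, move right, go to S
S | cca[c]caa_   read c → write c, move left, go to S
S | cc[a]ccaa_   read a → write a, move right, go to Q
Q | cca[c]caa_   read c → write b, move right, go to R
R | ccab[c]aa_   read c → write c, move left, go to P
P | cca[b]caa_   read b → write a, move right, go to S
S | ccaa[c]aa_   read c → write c, move left, go to S
S | cca[a]caa_   read a → write a, move right, go to Q
Q | ccaa[c]aa_   read c → write b, move right, go to R
R | ccaab[a]a_   read a → write c, move left, go to P
P | ccaa[b]ca_   read b → write a, move right, go to S
S | ccaaa[c]a_   read c → write c, move left, go to S
S | ccaa[a]ca_   read a → write a, move right, go to Q
Q | ccaaa[c]a_   read c → write b, move right, go to R
R | ccaaab[a]_   read a → write c, move left, go to P
P | ccaaa[b]c_   read b → write a, move right, go to S
S | ccaaaa[c]_   read c → write c, move left, go to S
S | ccaaa[a]c_   read a → write a, move right, go to Q
Q | ccaaaa[c]_   read c → write b, move right, go to R
R | ccaaaab[_]   read _ → write b, move left, go to H
H | ccaaaa[b]b
The non-blank tape span at halt is ccaaaabb.

ccaaaabb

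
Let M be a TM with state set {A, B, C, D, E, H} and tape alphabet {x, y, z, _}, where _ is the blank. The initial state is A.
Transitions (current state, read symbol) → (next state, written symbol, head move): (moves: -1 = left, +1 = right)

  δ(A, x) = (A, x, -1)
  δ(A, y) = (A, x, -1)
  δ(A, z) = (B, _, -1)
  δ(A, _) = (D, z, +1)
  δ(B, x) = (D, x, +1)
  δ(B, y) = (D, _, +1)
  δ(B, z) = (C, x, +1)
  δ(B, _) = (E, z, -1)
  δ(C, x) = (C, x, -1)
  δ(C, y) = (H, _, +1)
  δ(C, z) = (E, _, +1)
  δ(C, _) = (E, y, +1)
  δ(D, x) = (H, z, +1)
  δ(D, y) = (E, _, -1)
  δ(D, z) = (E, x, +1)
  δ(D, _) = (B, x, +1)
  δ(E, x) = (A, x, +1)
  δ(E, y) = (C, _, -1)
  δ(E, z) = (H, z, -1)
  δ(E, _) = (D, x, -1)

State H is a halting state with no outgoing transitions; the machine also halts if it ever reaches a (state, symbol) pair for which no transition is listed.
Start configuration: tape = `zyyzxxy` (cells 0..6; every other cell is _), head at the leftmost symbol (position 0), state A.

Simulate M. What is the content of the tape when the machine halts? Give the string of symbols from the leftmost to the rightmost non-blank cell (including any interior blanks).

xxzxyyzxxy

state=A head=0 tape=___[z]yyzxxy   (A,z)→(B,_,-1)
state=B head=-1 tape=__[_]_yyzxxy   (B,_)→(E,z,-1)
state=E head=-2 tape=_[_]z_yyzxxy   (E,_)→(D,x,-1)
state=D head=-3 tape=[_]xz_yyzxxy   (D,_)→(B,x,+1)
state=B head=-2 tape=x[x]z_yyzxxy   (B,x)→(D,x,+1)
state=D head=-1 tape=xx[z]_yyzxxy   (D,z)→(E,x,+1)
state=E head=0 tape=xxx[_]yyzxxy   (E,_)→(D,x,-1)
state=D head=-1 tape=xx[x]xyyzxxy   (D,x)→(H,z,+1)
state=H head=0 tape=xxz[x]yyzxxy
The non-blank tape span at halt is xxzxyyzxxy.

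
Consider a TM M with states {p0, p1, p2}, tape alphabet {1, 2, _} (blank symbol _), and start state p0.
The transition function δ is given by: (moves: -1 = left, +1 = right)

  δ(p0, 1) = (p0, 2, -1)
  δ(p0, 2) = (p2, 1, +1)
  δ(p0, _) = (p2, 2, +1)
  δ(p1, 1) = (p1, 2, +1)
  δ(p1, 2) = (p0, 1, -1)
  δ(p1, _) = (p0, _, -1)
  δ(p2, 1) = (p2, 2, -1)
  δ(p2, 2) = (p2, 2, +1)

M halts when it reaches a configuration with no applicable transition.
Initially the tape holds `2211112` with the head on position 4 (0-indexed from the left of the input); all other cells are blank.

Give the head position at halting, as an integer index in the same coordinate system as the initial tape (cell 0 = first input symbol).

p0 | 2211[1]12_   read 1 → write 2, move -1, go to p0
p0 | 221[1]212_   read 1 → write 2, move -1, go to p0
p0 | 22[1]2212_   read 1 → write 2, move -1, go to p0
p0 | 2[2]22212_   read 2 → write 1, move +1, go to p2
p2 | 21[2]2212_   read 2 → write 2, move +1, go to p2
p2 | 212[2]212_   read 2 → write 2, move +1, go to p2
p2 | 2122[2]12_   read 2 → write 2, move +1, go to p2
p2 | 21222[1]2_   read 1 → write 2, move -1, go to p2
p2 | 2122[2]22_   read 2 → write 2, move +1, go to p2
p2 | 21222[2]2_   read 2 → write 2, move +1, go to p2
p2 | 212222[2]_   read 2 → write 2, move +1, go to p2
p2 | 2122222[_]
At halt the head is at cell 7.

7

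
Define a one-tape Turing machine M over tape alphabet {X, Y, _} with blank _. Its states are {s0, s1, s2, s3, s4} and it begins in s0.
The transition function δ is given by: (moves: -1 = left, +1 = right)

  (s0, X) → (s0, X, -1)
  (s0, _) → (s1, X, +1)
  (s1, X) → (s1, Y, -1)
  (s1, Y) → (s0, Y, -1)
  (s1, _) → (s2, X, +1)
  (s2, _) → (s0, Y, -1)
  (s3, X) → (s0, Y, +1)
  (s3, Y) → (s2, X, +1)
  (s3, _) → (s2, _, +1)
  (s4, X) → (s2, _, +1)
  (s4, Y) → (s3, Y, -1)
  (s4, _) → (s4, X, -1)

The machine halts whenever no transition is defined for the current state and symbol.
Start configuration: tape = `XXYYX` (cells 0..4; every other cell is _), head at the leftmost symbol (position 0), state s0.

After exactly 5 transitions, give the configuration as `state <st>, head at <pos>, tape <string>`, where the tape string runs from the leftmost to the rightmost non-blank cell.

s0 | __[X]XYYX   read X → write X, move -1, go to s0
s0 | _[_]XXYYX   read _ → write X, move +1, go to s1
s1 | _X[X]XYYX   read X → write Y, move -1, go to s1
s1 | _[X]YXYYX   read X → write Y, move -1, go to s1
s1 | [_]YYXYYX   read _ → write X, move +1, go to s2
s2 | X[Y]YXYYX
After 5 steps: state s2, head at -1, tape XYYXYYX.

state s2, head at -1, tape XYYXYYX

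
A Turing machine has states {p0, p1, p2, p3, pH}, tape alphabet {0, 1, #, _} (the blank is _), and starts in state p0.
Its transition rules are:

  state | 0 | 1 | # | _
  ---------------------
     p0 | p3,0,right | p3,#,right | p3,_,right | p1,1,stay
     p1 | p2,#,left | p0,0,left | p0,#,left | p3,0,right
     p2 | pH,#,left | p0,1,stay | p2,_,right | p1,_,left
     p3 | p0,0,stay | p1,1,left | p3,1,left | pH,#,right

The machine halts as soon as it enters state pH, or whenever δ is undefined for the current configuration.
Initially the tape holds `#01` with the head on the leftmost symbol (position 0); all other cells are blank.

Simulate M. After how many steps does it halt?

p0 | _[#]01   read # → write _, move right, go to p3
p3 | __[0]1   read 0 → write 0, move stay, go to p0
p0 | __[0]1   read 0 → write 0, move right, go to p3
p3 | __0[1]   read 1 → write 1, move left, go to p1
p1 | __[0]1   read 0 → write #, move left, go to p2
p2 | _[_]#1   read _ → write _, move left, go to p1
p1 | [_]_#1   read _ → write 0, move right, go to p3
p3 | 0[_]#1   read _ → write #, move right, go to pH
pH | 0#[#]1
M halts after 8 transitions.

8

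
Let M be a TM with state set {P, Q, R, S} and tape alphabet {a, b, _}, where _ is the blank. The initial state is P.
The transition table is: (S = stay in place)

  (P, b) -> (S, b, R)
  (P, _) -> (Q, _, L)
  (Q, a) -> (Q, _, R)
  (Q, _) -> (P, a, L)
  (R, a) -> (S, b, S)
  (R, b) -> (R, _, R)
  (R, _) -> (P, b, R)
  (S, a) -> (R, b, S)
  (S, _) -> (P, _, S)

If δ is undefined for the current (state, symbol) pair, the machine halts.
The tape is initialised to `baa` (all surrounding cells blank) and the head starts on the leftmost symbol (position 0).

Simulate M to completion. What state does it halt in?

state=P head=0 tape=[b]aa   (P,b)→(S,b,R)
state=S head=1 tape=b[a]a   (S,a)→(R,b,S)
state=R head=1 tape=b[b]a   (R,b)→(R,_,R)
state=R head=2 tape=b_[a]   (R,a)→(S,b,S)
state=S head=2 tape=b_[b]
No transition is defined for (S, b); M halts in state S.

S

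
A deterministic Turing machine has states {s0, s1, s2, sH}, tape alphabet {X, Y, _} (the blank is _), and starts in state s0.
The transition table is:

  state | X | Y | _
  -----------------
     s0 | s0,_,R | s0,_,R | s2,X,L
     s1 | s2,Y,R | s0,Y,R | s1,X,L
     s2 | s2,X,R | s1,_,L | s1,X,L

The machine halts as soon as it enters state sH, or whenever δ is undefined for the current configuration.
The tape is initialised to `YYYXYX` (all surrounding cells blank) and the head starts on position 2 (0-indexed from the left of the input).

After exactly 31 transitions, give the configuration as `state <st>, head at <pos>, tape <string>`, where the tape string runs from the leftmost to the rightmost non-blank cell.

state s1, head at 5, tape YY____XXX

s0 | YY[Y]XYX___   read Y → write _, move R, go to s0
s0 | YY_[X]YX___   read X → write _, move R, go to s0
s0 | YY__[Y]X___   read Y → write _, move R, go to s0
s0 | YY___[X]___   read X → write _, move R, go to s0
s0 | YY____[_]__   read _ → write X, move L, go to s2
s2 | YY___[_]X__   read _ → write X, move L, go to s1
s1 | YY__[_]XX__   read _ → write X, move L, go to s1
s1 | YY_[_]XXX__   read _ → write X, move L, go to s1
s1 | YY[_]XXXX__   read _ → write X, move L, go to s1
s1 | Y[Y]XXXXX__   read Y → write Y, move R, go to s0
s0 | YY[X]XXXX__   read X → write _, move R, go to s0
s0 | YY_[X]XXX__   read X → write _, move R, go to s0
s0 | YY__[X]XX__   read X → write _, move R, go to s0
s0 | YY___[X]X__   read X → write _, move R, go to s0
s0 | YY____[X]__   read X → write _, move R, go to s0
s0 | YY_____[_]_   read _ → write X, move L, go to s2
s2 | YY____[_]X_   read _ → write X, move L, go to s1
s1 | YY___[_]XX_   read _ → write X, move L, go to s1
s1 | YY__[_]XXX_   read _ → write X, move L, go to s1
s1 | YY_[_]XXXX_   read _ → write X, move L, go to s1
s1 | YY[_]XXXXX_   read _ → write X, move L, go to s1
s1 | Y[Y]XXXXXX_   read Y → write Y, move R, go to s0
s0 | YY[X]XXXXX_   read X → write _, move R, go to s0
s0 | YY_[X]XXXX_   read X → write _, move R, go to s0
s0 | YY__[X]XXX_   read X → write _, move R, go to s0
s0 | YY___[X]XX_   read X → write _, move R, go to s0
s0 | YY____[X]X_   read X → write _, move R, go to s0
s0 | YY_____[X]_   read X → write _, move R, go to s0
s0 | YY______[_]   read _ → write X, move L, go to s2
s2 | YY_____[_]X   read _ → write X, move L, go to s1
s1 | YY____[_]XX   read _ → write X, move L, go to s1
s1 | YY___[_]XXX
After 31 steps: state s1, head at 5, tape YY____XXX.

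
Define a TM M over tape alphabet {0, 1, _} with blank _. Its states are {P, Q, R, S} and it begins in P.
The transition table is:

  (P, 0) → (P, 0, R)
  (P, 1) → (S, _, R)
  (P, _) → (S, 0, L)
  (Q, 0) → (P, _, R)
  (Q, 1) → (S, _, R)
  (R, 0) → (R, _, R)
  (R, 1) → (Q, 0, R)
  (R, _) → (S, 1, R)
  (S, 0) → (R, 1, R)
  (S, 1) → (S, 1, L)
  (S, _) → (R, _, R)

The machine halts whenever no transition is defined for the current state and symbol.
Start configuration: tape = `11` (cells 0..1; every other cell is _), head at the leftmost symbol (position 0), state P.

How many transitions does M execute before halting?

4

state=P head=0 tape=[1]1_   (P,1)→(S,_,R)
state=S head=1 tape=_[1]_   (S,1)→(S,1,L)
state=S head=0 tape=[_]1_   (S,_)→(R,_,R)
state=R head=1 tape=_[1]_   (R,1)→(Q,0,R)
state=Q head=2 tape=_0[_]
M halts after 4 transitions.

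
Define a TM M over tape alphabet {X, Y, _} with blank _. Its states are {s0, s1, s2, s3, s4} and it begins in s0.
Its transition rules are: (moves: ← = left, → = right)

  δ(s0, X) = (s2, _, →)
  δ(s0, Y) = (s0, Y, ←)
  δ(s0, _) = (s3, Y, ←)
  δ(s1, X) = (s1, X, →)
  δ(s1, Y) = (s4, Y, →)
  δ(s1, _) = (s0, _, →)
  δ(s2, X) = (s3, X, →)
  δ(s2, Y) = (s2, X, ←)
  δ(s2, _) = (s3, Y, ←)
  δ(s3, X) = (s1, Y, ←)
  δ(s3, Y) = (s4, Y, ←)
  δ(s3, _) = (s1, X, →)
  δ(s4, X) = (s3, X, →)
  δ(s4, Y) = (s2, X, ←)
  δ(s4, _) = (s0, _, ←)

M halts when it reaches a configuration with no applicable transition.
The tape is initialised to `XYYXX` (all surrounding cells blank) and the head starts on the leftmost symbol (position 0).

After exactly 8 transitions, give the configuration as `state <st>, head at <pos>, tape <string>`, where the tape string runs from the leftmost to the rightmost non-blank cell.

state=s0 head=0 tape=_[X]YYXX   (s0,X)→(s2,_,→)
state=s2 head=1 tape=__[Y]YXX   (s2,Y)→(s2,X,←)
state=s2 head=0 tape=_[_]XYXX   (s2,_)→(s3,Y,←)
state=s3 head=-1 tape=[_]YXYXX   (s3,_)→(s1,X,→)
state=s1 head=0 tape=X[Y]XYXX   (s1,Y)→(s4,Y,→)
state=s4 head=1 tape=XY[X]YXX   (s4,X)→(s3,X,→)
state=s3 head=2 tape=XYX[Y]XX   (s3,Y)→(s4,Y,←)
state=s4 head=1 tape=XY[X]YXX   (s4,X)→(s3,X,→)
state=s3 head=2 tape=XYX[Y]XX
After 8 steps: state s3, head at 2, tape XYXYXX.

state s3, head at 2, tape XYXYXX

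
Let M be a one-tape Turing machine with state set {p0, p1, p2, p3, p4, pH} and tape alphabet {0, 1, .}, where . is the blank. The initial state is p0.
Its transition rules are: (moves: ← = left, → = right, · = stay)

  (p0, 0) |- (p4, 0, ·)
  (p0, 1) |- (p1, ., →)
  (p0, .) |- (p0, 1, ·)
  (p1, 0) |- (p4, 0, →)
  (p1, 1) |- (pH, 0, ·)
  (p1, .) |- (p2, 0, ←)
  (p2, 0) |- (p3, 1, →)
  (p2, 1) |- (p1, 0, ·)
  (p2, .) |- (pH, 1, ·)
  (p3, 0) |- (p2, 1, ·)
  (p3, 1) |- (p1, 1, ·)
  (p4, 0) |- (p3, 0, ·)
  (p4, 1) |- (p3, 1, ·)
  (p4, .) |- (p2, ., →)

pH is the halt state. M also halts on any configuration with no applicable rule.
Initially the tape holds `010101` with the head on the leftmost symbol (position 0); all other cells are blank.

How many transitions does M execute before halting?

8

p0 | [0]10101   read 0 → write 0, move ·, go to p4
p4 | [0]10101   read 0 → write 0, move ·, go to p3
p3 | [0]10101   read 0 → write 1, move ·, go to p2
p2 | [1]10101   read 1 → write 0, move ·, go to p1
p1 | [0]10101   read 0 → write 0, move →, go to p4
p4 | 0[1]0101   read 1 → write 1, move ·, go to p3
p3 | 0[1]0101   read 1 → write 1, move ·, go to p1
p1 | 0[1]0101   read 1 → write 0, move ·, go to pH
pH | 0[0]0101
M halts after 8 transitions.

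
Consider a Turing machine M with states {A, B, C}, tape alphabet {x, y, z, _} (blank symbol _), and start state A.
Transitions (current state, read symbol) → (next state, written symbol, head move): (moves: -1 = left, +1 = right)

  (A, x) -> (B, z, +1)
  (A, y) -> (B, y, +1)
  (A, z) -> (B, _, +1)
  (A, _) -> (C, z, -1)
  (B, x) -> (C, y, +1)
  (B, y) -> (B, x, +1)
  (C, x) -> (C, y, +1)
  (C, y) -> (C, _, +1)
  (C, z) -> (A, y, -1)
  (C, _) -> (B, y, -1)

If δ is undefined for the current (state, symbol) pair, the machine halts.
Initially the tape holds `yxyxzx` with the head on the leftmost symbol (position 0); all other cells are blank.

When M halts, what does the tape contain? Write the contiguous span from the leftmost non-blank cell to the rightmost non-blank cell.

state=A head=0 tape=[y]xyxzx__   (A,y)→(B,y,+1)
state=B head=1 tape=y[x]yxzx__   (B,x)→(C,y,+1)
state=C head=2 tape=yy[y]xzx__   (C,y)→(C,_,+1)
state=C head=3 tape=yy_[x]zx__   (C,x)→(C,y,+1)
state=C head=4 tape=yy_y[z]x__   (C,z)→(A,y,-1)
state=A head=3 tape=yy_[y]yx__   (A,y)→(B,y,+1)
state=B head=4 tape=yy_y[y]x__   (B,y)→(B,x,+1)
state=B head=5 tape=yy_yx[x]__   (B,x)→(C,y,+1)
state=C head=6 tape=yy_yxy[_]_   (C,_)→(B,y,-1)
state=B head=5 tape=yy_yx[y]y_   (B,y)→(B,x,+1)
state=B head=6 tape=yy_yxx[y]_   (B,y)→(B,x,+1)
state=B head=7 tape=yy_yxxx[_]
The non-blank tape span at halt is yy_yxxx.

yy_yxxx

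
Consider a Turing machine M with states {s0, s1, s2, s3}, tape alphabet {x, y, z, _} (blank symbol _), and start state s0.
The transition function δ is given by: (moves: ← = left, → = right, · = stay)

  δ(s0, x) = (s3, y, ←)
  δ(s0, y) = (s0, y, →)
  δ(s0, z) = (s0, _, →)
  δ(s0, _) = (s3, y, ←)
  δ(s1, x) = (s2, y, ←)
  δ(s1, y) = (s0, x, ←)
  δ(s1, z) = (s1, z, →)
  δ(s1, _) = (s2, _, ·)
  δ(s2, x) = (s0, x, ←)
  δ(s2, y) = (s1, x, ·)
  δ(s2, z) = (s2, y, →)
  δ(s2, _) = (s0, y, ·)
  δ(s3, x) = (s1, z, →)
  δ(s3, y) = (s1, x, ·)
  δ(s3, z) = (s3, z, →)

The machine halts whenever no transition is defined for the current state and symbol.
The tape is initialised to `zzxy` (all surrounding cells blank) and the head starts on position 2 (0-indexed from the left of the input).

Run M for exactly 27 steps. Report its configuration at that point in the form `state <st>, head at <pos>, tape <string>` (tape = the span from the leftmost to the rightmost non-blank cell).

state=s0 head=2 tape=_zz[x]y_   (s0,x)→(s3,y,←)
state=s3 head=1 tape=_z[z]yy_   (s3,z)→(s3,z,→)
state=s3 head=2 tape=_zz[y]y_   (s3,y)→(s1,x,·)
state=s1 head=2 tape=_zz[x]y_   (s1,x)→(s2,y,←)
state=s2 head=1 tape=_z[z]yy_   (s2,z)→(s2,y,→)
state=s2 head=2 tape=_zy[y]y_   (s2,y)→(s1,x,·)
state=s1 head=2 tape=_zy[x]y_   (s1,x)→(s2,y,←)
state=s2 head=1 tape=_z[y]yy_   (s2,y)→(s1,x,·)
state=s1 head=1 tape=_z[x]yy_   (s1,x)→(s2,y,←)
state=s2 head=0 tape=_[z]yyy_   (s2,z)→(s2,y,→)
state=s2 head=1 tape=_y[y]yy_   (s2,y)→(s1,x,·)
state=s1 head=1 tape=_y[x]yy_   (s1,x)→(s2,y,←)
state=s2 head=0 tape=_[y]yyy_   (s2,y)→(s1,x,·)
state=s1 head=0 tape=_[x]yyy_   (s1,x)→(s2,y,←)
state=s2 head=-1 tape=[_]yyyy_   (s2,_)→(s0,y,·)
state=s0 head=-1 tape=[y]yyyy_   (s0,y)→(s0,y,→)
state=s0 head=0 tape=y[y]yyy_   (s0,y)→(s0,y,→)
state=s0 head=1 tape=yy[y]yy_   (s0,y)→(s0,y,→)
state=s0 head=2 tape=yyy[y]y_   (s0,y)→(s0,y,→)
state=s0 head=3 tape=yyyy[y]_   (s0,y)→(s0,y,→)
state=s0 head=4 tape=yyyyy[_]   (s0,_)→(s3,y,←)
state=s3 head=3 tape=yyyy[y]y   (s3,y)→(s1,x,·)
state=s1 head=3 tape=yyyy[x]y   (s1,x)→(s2,y,←)
state=s2 head=2 tape=yyy[y]yy   (s2,y)→(s1,x,·)
state=s1 head=2 tape=yyy[x]yy   (s1,x)→(s2,y,←)
state=s2 head=1 tape=yy[y]yyy   (s2,y)→(s1,x,·)
state=s1 head=1 tape=yy[x]yyy   (s1,x)→(s2,y,←)
state=s2 head=0 tape=y[y]yyyy
After 27 steps: state s2, head at 0, tape yyyyyy.

state s2, head at 0, tape yyyyyy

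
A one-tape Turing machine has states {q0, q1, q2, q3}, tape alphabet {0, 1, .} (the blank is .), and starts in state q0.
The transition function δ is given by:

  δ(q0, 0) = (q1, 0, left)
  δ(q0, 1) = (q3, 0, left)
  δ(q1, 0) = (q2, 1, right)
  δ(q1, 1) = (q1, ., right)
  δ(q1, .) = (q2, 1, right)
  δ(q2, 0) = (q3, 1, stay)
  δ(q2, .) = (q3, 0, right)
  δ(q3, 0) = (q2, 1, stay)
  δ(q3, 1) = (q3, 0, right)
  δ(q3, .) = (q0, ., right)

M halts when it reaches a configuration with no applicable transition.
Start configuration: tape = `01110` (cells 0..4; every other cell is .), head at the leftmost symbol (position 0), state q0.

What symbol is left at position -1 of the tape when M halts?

1

state=q0 head=0 tape=.[0]1110   (q0,0)→(q1,0,left)
state=q1 head=-1 tape=[.]01110   (q1,.)→(q2,1,right)
state=q2 head=0 tape=1[0]1110   (q2,0)→(q3,1,stay)
state=q3 head=0 tape=1[1]1110   (q3,1)→(q3,0,right)
state=q3 head=1 tape=10[1]110   (q3,1)→(q3,0,right)
state=q3 head=2 tape=100[1]10   (q3,1)→(q3,0,right)
state=q3 head=3 tape=1000[1]0   (q3,1)→(q3,0,right)
state=q3 head=4 tape=10000[0]   (q3,0)→(q2,1,stay)
state=q2 head=4 tape=10000[1]
Cell -1 holds 1 when M halts.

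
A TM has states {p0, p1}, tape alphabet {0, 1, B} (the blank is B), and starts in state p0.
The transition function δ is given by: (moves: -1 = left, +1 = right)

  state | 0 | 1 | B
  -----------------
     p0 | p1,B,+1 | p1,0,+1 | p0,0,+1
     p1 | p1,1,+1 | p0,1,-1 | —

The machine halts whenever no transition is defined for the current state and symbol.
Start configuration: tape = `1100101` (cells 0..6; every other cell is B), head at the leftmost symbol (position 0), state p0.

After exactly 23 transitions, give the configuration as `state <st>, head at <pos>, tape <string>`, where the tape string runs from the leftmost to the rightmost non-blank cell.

state p1, head at 7, tape 0010000

p0 | [1]100101B   read 1 → write 0, move +1, go to p1
p1 | 0[1]00101B   read 1 → write 1, move -1, go to p0
p0 | [0]100101B   read 0 → write B, move +1, go to p1
p1 | B[1]00101B   read 1 → write 1, move -1, go to p0
p0 | [B]100101B   read B → write 0, move +1, go to p0
p0 | 0[1]00101B   read 1 → write 0, move +1, go to p1
p1 | 00[0]0101B   read 0 → write 1, move +1, go to p1
p1 | 001[0]101B   read 0 → write 1, move +1, go to p1
p1 | 0011[1]01B   read 1 → write 1, move -1, go to p0
p0 | 001[1]101B   read 1 → write 0, move +1, go to p1
p1 | 0010[1]01B   read 1 → write 1, move -1, go to p0
p0 | 001[0]101B   read 0 → write B, move +1, go to p1
p1 | 001B[1]01B   read 1 → write 1, move -1, go to p0
p0 | 001[B]101B   read B → write 0, move +1, go to p0
p0 | 0010[1]01B   read 1 → write 0, move +1, go to p1
p1 | 00100[0]1B   read 0 → write 1, move +1, go to p1
p1 | 001001[1]B   read 1 → write 1, move -1, go to p0
p0 | 00100[1]1B   read 1 → write 0, move +1, go to p1
p1 | 001000[1]B   read 1 → write 1, move -1, go to p0
p0 | 00100[0]1B   read 0 → write B, move +1, go to p1
p1 | 00100B[1]B   read 1 → write 1, move -1, go to p0
p0 | 00100[B]1B   read B → write 0, move +1, go to p0
p0 | 001000[1]B   read 1 → write 0, move +1, go to p1
p1 | 0010000[B]
After 23 steps: state p1, head at 7, tape 0010000.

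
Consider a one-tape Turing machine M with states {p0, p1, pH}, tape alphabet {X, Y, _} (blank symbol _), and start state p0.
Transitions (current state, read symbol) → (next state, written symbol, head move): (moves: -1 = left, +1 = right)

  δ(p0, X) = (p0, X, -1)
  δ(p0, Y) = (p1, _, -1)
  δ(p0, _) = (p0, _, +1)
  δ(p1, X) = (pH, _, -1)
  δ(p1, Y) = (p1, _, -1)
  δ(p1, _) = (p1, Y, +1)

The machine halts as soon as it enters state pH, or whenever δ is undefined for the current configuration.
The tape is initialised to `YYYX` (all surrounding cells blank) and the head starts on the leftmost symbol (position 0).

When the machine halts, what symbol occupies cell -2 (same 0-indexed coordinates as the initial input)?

p0 | ___[Y]YYX   read Y → write _, move -1, go to p1
p1 | __[_]_YYX   read _ → write Y, move +1, go to p1
p1 | __Y[_]YYX   read _ → write Y, move +1, go to p1
p1 | __YY[Y]YX   read Y → write _, move -1, go to p1
p1 | __Y[Y]_YX   read Y → write _, move -1, go to p1
p1 | __[Y]__YX   read Y → write _, move -1, go to p1
p1 | _[_]___YX   read _ → write Y, move +1, go to p1
p1 | _Y[_]__YX   read _ → write Y, move +1, go to p1
p1 | _YY[_]_YX   read _ → write Y, move +1, go to p1
p1 | _YYY[_]YX   read _ → write Y, move +1, go to p1
p1 | _YYYY[Y]X   read Y → write _, move -1, go to p1
p1 | _YYY[Y]_X   read Y → write _, move -1, go to p1
p1 | _YY[Y]__X   read Y → write _, move -1, go to p1
p1 | _Y[Y]___X   read Y → write _, move -1, go to p1
p1 | _[Y]____X   read Y → write _, move -1, go to p1
p1 | [_]_____X   read _ → write Y, move +1, go to p1
p1 | Y[_]____X   read _ → write Y, move +1, go to p1
p1 | YY[_]___X   read _ → write Y, move +1, go to p1
p1 | YYY[_]__X   read _ → write Y, move +1, go to p1
p1 | YYYY[_]_X   read _ → write Y, move +1, go to p1
p1 | YYYYY[_]X   read _ → write Y, move +1, go to p1
p1 | YYYYYY[X]   read X → write _, move -1, go to pH
pH | YYYYY[Y]_
Cell -2 holds Y when M halts.

Y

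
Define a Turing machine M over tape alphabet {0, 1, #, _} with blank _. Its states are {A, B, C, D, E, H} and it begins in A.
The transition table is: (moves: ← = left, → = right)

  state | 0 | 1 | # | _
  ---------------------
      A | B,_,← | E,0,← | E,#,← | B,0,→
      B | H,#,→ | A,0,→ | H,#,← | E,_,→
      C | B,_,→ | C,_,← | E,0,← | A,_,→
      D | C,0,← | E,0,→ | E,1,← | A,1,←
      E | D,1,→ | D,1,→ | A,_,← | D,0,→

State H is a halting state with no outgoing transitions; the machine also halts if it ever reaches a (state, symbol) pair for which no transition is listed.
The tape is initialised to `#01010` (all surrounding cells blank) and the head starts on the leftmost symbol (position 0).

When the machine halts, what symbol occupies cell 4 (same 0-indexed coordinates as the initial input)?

state=A head=0 tape=_[#]01010_   (A,#)→(E,#,←)
state=E head=-1 tape=[_]#01010_   (E,_)→(D,0,→)
state=D head=0 tape=0[#]01010_   (D,#)→(E,1,←)
state=E head=-1 tape=[0]101010_   (E,0)→(D,1,→)
state=D head=0 tape=1[1]01010_   (D,1)→(E,0,→)
state=E head=1 tape=10[0]1010_   (E,0)→(D,1,→)
state=D head=2 tape=101[1]010_   (D,1)→(E,0,→)
state=E head=3 tape=1010[0]10_   (E,0)→(D,1,→)
state=D head=4 tape=10101[1]0_   (D,1)→(E,0,→)
state=E head=5 tape=101010[0]_   (E,0)→(D,1,→)
state=D head=6 tape=1010101[_]   (D,_)→(A,1,←)
state=A head=5 tape=101010[1]1   (A,1)→(E,0,←)
state=E head=4 tape=10101[0]01   (E,0)→(D,1,→)
state=D head=5 tape=101011[0]1   (D,0)→(C,0,←)
state=C head=4 tape=10101[1]01   (C,1)→(C,_,←)
state=C head=3 tape=1010[1]_01   (C,1)→(C,_,←)
state=C head=2 tape=101[0]__01   (C,0)→(B,_,→)
state=B head=3 tape=101_[_]_01   (B,_)→(E,_,→)
state=E head=4 tape=101__[_]01   (E,_)→(D,0,→)
state=D head=5 tape=101__0[0]1   (D,0)→(C,0,←)
state=C head=4 tape=101__[0]01   (C,0)→(B,_,→)
state=B head=5 tape=101___[0]1   (B,0)→(H,#,→)
state=H head=6 tape=101___#[1]
Cell 4 holds _ when M halts.

_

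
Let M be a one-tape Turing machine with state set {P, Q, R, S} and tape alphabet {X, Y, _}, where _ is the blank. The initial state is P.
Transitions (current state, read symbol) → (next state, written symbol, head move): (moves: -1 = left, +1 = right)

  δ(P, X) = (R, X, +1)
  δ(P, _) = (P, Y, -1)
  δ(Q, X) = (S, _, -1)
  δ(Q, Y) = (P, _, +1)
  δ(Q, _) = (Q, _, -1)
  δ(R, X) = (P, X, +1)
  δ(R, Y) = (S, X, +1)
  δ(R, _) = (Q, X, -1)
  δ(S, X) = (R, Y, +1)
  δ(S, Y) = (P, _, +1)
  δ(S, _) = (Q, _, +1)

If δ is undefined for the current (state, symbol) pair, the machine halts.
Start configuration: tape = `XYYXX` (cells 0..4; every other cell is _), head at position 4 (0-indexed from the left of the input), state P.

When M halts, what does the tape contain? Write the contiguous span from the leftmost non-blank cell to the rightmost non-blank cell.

P | XYYX[X]____   read X → write X, move +1, go to R
R | XYYXX[_]___   read _ → write X, move -1, go to Q
Q | XYYX[X]X___   read X → write _, move -1, go to S
S | XYY[X]_X___   read X → write Y, move +1, go to R
R | XYYY[_]X___   read _ → write X, move -1, go to Q
Q | XYY[Y]XX___   read Y → write _, move +1, go to P
P | XYY_[X]X___   read X → write X, move +1, go to R
R | XYY_X[X]___   read X → write X, move +1, go to P
P | XYY_XX[_]__   read _ → write Y, move -1, go to P
P | XYY_X[X]Y__   read X → write X, move +1, go to R
R | XYY_XX[Y]__   read Y → write X, move +1, go to S
S | XYY_XXX[_]_   read _ → write _, move +1, go to Q
Q | XYY_XXX_[_]   read _ → write _, move -1, go to Q
Q | XYY_XXX[_]_   read _ → write _, move -1, go to Q
Q | XYY_XX[X]__   read X → write _, move -1, go to S
S | XYY_X[X]___   read X → write Y, move +1, go to R
R | XYY_XY[_]__   read _ → write X, move -1, go to Q
Q | XYY_X[Y]X__   read Y → write _, move +1, go to P
P | XYY_X_[X]__   read X → write X, move +1, go to R
R | XYY_X_X[_]_   read _ → write X, move -1, go to Q
Q | XYY_X_[X]X_   read X → write _, move -1, go to S
S | XYY_X[_]_X_   read _ → write _, move +1, go to Q
Q | XYY_X_[_]X_   read _ → write _, move -1, go to Q
Q | XYY_X[_]_X_   read _ → write _, move -1, go to Q
Q | XYY_[X]__X_   read X → write _, move -1, go to S
S | XYY[_]___X_   read _ → write _, move +1, go to Q
Q | XYY_[_]__X_   read _ → write _, move -1, go to Q
Q | XYY[_]___X_   read _ → write _, move -1, go to Q
Q | XY[Y]____X_   read Y → write _, move +1, go to P
P | XY_[_]___X_   read _ → write Y, move -1, go to P
P | XY[_]Y___X_   read _ → write Y, move -1, go to P
P | X[Y]YY___X_
The non-blank tape span at halt is XYYY___X.

XYYY___X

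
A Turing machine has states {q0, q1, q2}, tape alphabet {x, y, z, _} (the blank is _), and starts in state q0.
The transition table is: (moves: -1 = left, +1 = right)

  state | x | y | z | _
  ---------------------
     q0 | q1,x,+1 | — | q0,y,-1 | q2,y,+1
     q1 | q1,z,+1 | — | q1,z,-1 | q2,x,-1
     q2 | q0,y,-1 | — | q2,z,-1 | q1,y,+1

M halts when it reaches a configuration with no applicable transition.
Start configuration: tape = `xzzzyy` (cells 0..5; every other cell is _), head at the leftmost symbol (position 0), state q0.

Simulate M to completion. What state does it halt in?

q1

q0 | __[x]zzzyy   read x → write x, move +1, go to q1
q1 | __x[z]zzyy   read z → write z, move -1, go to q1
q1 | __[x]zzzyy   read x → write z, move +1, go to q1
q1 | __z[z]zzyy   read z → write z, move -1, go to q1
q1 | __[z]zzzyy   read z → write z, move -1, go to q1
q1 | _[_]zzzzyy   read _ → write x, move -1, go to q2
q2 | [_]xzzzzyy   read _ → write y, move +1, go to q1
q1 | y[x]zzzzyy   read x → write z, move +1, go to q1
q1 | yz[z]zzzyy   read z → write z, move -1, go to q1
q1 | y[z]zzzzyy   read z → write z, move -1, go to q1
q1 | [y]zzzzzyy
No transition is defined for (q1, y); M halts in state q1.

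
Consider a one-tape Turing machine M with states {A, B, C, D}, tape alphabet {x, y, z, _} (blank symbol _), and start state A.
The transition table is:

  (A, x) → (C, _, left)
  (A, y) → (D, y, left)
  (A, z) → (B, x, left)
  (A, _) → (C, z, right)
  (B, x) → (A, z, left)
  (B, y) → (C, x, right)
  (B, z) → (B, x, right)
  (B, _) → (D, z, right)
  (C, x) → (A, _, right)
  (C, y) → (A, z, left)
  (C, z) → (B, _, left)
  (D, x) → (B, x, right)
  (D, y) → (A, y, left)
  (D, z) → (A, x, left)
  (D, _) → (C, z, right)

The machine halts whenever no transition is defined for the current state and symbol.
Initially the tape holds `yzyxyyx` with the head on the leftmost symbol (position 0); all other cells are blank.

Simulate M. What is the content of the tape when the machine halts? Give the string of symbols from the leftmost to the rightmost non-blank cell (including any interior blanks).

zx_xzxxx_z

A | __[y]zyxyyx__   read y → write y, move left, go to D
D | _[_]yzyxyyx__   read _ → write z, move right, go to C
C | _z[y]zyxyyx__   read y → write z, move left, go to A
A | _[z]zzyxyyx__   read z → write x, move left, go to B
B | [_]xzzyxyyx__   read _ → write z, move right, go to D
D | z[x]zzyxyyx__   read x → write x, move right, go to B
B | zx[z]zyxyyx__   read z → write x, move right, go to B
B | zxx[z]yxyyx__   read z → write x, move right, go to B
B | zxxx[y]xyyx__   read y → write x, move right, go to C
C | zxxxx[x]yyx__   read x → write _, move right, go to A
A | zxxxx_[y]yx__   read y → write y, move left, go to D
D | zxxxx[_]yyx__   read _ → write z, move right, go to C
C | zxxxxz[y]yx__   read y → write z, move left, go to A
A | zxxxx[z]zyx__   read z → write x, move left, go to B
B | zxxx[x]xzyx__   read x → write z, move left, go to A
A | zxx[x]zxzyx__   read x → write _, move left, go to C
C | zx[x]_zxzyx__   read x → write _, move right, go to A
A | zx_[_]zxzyx__   read _ → write z, move right, go to C
C | zx_z[z]xzyx__   read z → write _, move left, go to B
B | zx_[z]_xzyx__   read z → write x, move right, go to B
B | zx_x[_]xzyx__   read _ → write z, move right, go to D
D | zx_xz[x]zyx__   read x → write x, move right, go to B
B | zx_xzx[z]yx__   read z → write x, move right, go to B
B | zx_xzxx[y]x__   read y → write x, move right, go to C
C | zx_xzxxx[x]__   read x → write _, move right, go to A
A | zx_xzxxx_[_]_   read _ → write z, move right, go to C
C | zx_xzxxx_z[_]
The non-blank tape span at halt is zx_xzxxx_z.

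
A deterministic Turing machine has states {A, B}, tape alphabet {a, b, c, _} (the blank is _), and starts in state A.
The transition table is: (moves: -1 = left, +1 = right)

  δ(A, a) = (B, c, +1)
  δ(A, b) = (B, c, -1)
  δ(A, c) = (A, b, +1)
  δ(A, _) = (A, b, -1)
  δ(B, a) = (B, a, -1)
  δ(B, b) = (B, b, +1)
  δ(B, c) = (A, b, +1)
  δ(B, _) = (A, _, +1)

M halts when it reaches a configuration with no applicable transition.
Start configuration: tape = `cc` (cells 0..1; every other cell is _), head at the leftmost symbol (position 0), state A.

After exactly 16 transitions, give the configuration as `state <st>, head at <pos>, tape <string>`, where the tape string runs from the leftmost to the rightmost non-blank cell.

state A, head at 4, tape bbbb

A | [c]c___   read c → write b, move +1, go to A
A | b[c]___   read c → write b, move +1, go to A
A | bb[_]__   read _ → write b, move -1, go to A
A | b[b]b__   read b → write c, move -1, go to B
B | [b]cb__   read b → write b, move +1, go to B
B | b[c]b__   read c → write b, move +1, go to A
A | bb[b]__   read b → write c, move -1, go to B
B | b[b]c__   read b → write b, move +1, go to B
B | bb[c]__   read c → write b, move +1, go to A
A | bbb[_]_   read _ → write b, move -1, go to A
A | bb[b]b_   read b → write c, move -1, go to B
B | b[b]cb_   read b → write b, move +1, go to B
B | bb[c]b_   read c → write b, move +1, go to A
A | bbb[b]_   read b → write c, move -1, go to B
B | bb[b]c_   read b → write b, move +1, go to B
B | bbb[c]_   read c → write b, move +1, go to A
A | bbbb[_]
After 16 steps: state A, head at 4, tape bbbb.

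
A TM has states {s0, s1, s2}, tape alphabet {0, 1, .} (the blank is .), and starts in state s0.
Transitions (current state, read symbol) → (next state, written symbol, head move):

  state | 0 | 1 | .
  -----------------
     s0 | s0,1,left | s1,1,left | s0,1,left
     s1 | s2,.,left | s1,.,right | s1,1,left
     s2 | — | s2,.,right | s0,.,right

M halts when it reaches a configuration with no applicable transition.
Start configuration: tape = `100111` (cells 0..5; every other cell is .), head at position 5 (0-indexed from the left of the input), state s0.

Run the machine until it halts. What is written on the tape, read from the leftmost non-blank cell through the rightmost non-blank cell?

state=s0 head=5 tape=10011[1]..   (s0,1)→(s1,1,left)
state=s1 head=4 tape=1001[1]1..   (s1,1)→(s1,.,right)
state=s1 head=5 tape=1001.[1]..   (s1,1)→(s1,.,right)
state=s1 head=6 tape=1001..[.].   (s1,.)→(s1,1,left)
state=s1 head=5 tape=1001.[.]1.   (s1,.)→(s1,1,left)
state=s1 head=4 tape=1001[.]11.   (s1,.)→(s1,1,left)
state=s1 head=3 tape=100[1]111.   (s1,1)→(s1,.,right)
state=s1 head=4 tape=100.[1]11.   (s1,1)→(s1,.,right)
state=s1 head=5 tape=100..[1]1.   (s1,1)→(s1,.,right)
state=s1 head=6 tape=100...[1].   (s1,1)→(s1,.,right)
state=s1 head=7 tape=100....[.]   (s1,.)→(s1,1,left)
state=s1 head=6 tape=100...[.]1   (s1,.)→(s1,1,left)
state=s1 head=5 tape=100..[.]11   (s1,.)→(s1,1,left)
state=s1 head=4 tape=100.[.]111   (s1,.)→(s1,1,left)
state=s1 head=3 tape=100[.]1111   (s1,.)→(s1,1,left)
state=s1 head=2 tape=10[0]11111   (s1,0)→(s2,.,left)
state=s2 head=1 tape=1[0].11111
The non-blank tape span at halt is 10.11111.

10.11111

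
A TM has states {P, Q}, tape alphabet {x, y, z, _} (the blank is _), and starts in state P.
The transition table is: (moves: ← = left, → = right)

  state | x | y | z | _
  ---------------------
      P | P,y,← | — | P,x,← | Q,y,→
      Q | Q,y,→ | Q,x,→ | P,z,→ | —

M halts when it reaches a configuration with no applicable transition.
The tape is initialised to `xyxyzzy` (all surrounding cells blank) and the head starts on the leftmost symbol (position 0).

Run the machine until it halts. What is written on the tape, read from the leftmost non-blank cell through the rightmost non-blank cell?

state=P head=0 tape=_[x]yxyzzy   (P,x)→(P,y,←)
state=P head=-1 tape=[_]yyxyzzy   (P,_)→(Q,y,→)
state=Q head=0 tape=y[y]yxyzzy   (Q,y)→(Q,x,→)
state=Q head=1 tape=yx[y]xyzzy   (Q,y)→(Q,x,→)
state=Q head=2 tape=yxx[x]yzzy   (Q,x)→(Q,y,→)
state=Q head=3 tape=yxxy[y]zzy   (Q,y)→(Q,x,→)
state=Q head=4 tape=yxxyx[z]zy   (Q,z)→(P,z,→)
state=P head=5 tape=yxxyxz[z]y   (P,z)→(P,x,←)
state=P head=4 tape=yxxyx[z]xy   (P,z)→(P,x,←)
state=P head=3 tape=yxxy[x]xxy   (P,x)→(P,y,←)
state=P head=2 tape=yxx[y]yxxy
The non-blank tape span at halt is yxxyyxxy.

yxxyyxxy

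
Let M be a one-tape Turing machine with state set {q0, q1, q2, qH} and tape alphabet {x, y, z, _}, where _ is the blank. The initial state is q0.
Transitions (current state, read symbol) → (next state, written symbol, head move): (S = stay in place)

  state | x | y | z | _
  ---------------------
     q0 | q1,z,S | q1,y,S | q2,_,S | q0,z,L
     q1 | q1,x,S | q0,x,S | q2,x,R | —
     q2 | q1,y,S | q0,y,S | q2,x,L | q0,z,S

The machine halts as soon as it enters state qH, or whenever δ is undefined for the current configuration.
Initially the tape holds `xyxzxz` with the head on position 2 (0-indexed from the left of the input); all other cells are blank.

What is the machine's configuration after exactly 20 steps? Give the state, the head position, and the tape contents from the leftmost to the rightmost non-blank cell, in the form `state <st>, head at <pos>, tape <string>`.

state q2, head at 5, tape xyxxxx

q0 | xy[x]zxz   read x → write z, move S, go to q1
q1 | xy[z]zxz   read z → write x, move R, go to q2
q2 | xyx[z]xz   read z → write x, move L, go to q2
q2 | xy[x]xxz   read x → write y, move S, go to q1
q1 | xy[y]xxz   read y → write x, move S, go to q0
q0 | xy[x]xxz   read x → write z, move S, go to q1
q1 | xy[z]xxz   read z → write x, move R, go to q2
q2 | xyx[x]xz   read x → write y, move S, go to q1
q1 | xyx[y]xz   read y → write x, move S, go to q0
q0 | xyx[x]xz   read x → write z, move S, go to q1
q1 | xyx[z]xz   read z → write x, move R, go to q2
q2 | xyxx[x]z   read x → write y, move S, go to q1
q1 | xyxx[y]z   read y → write x, move S, go to q0
q0 | xyxx[x]z   read x → write z, move S, go to q1
q1 | xyxx[z]z   read z → write x, move R, go to q2
q2 | xyxxx[z]   read z → write x, move L, go to q2
q2 | xyxx[x]x   read x → write y, move S, go to q1
q1 | xyxx[y]x   read y → write x, move S, go to q0
q0 | xyxx[x]x   read x → write z, move S, go to q1
q1 | xyxx[z]x   read z → write x, move R, go to q2
q2 | xyxxx[x]
After 20 steps: state q2, head at 5, tape xyxxxx.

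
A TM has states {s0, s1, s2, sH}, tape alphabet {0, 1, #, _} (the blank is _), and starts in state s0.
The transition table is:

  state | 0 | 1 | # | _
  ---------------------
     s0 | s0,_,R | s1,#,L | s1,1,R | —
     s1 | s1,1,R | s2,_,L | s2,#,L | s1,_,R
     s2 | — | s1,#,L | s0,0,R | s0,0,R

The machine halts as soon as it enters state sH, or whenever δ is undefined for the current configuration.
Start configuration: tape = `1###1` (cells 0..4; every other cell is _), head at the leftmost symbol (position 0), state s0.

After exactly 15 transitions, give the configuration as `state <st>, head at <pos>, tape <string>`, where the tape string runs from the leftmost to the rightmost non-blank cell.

state s2, head at -1, tape 01####1

s0 | __[1]###1   read 1 → write #, move L, go to s1
s1 | _[_]####1   read _ → write _, move R, go to s1
s1 | __[#]###1   read # → write #, move L, go to s2
s2 | _[_]####1   read _ → write 0, move R, go to s0
s0 | _0[#]###1   read # → write 1, move R, go to s1
s1 | _01[#]##1   read # → write #, move L, go to s2
s2 | _0[1]###1   read 1 → write #, move L, go to s1
s1 | _[0]####1   read 0 → write 1, move R, go to s1
s1 | _1[#]###1   read # → write #, move L, go to s2
s2 | _[1]####1   read 1 → write #, move L, go to s1
s1 | [_]#####1   read _ → write _, move R, go to s1
s1 | _[#]####1   read # → write #, move L, go to s2
s2 | [_]#####1   read _ → write 0, move R, go to s0
s0 | 0[#]####1   read # → write 1, move R, go to s1
s1 | 01[#]###1   read # → write #, move L, go to s2
s2 | 0[1]####1
After 15 steps: state s2, head at -1, tape 01####1.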